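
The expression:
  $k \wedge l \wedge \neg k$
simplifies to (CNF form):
$\text{False}$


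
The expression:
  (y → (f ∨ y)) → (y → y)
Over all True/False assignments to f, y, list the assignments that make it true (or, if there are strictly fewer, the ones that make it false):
is always true.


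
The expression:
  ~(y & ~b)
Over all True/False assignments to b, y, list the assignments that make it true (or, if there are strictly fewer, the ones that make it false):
is false only for:
  b=False, y=True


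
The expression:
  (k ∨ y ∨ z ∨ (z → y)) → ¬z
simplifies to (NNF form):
¬z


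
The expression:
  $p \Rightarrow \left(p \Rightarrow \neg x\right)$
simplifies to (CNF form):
$\neg p \vee \neg x$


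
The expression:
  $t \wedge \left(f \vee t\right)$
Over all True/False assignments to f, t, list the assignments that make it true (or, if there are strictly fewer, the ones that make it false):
is true only for:
  f=False, t=True;
  f=True, t=True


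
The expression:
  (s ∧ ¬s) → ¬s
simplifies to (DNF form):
True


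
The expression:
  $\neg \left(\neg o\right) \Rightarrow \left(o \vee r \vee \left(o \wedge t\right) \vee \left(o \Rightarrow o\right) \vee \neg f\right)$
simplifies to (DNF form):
$\text{True}$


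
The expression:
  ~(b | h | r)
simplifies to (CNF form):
~b & ~h & ~r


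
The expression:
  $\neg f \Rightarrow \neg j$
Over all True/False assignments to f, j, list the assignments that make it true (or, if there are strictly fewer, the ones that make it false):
is false only for:
  f=False, j=True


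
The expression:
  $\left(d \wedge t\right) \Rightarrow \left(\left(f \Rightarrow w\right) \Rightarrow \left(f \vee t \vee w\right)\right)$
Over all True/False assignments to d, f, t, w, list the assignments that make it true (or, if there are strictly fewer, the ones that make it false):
is always true.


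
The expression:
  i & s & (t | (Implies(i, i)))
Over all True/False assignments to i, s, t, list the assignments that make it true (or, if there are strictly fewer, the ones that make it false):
is true only for:
  i=True, s=True, t=False;
  i=True, s=True, t=True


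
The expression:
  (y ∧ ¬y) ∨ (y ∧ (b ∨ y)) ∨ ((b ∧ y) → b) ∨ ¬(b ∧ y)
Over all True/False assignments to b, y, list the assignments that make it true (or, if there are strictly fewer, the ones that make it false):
is always true.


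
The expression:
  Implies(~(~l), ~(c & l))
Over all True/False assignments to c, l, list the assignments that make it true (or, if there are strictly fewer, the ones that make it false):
is false only for:
  c=True, l=True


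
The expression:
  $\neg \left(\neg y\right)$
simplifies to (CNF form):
$y$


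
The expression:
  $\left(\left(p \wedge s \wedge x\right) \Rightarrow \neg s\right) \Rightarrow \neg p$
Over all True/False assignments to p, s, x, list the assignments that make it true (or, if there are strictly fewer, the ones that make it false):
is false only for:
  p=True, s=False, x=False;
  p=True, s=False, x=True;
  p=True, s=True, x=False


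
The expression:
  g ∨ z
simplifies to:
g ∨ z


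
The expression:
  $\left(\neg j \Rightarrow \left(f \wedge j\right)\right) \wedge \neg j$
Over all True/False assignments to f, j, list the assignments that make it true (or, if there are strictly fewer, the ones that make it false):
is never true.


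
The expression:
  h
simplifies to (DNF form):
h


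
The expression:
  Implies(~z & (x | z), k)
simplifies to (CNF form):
k | z | ~x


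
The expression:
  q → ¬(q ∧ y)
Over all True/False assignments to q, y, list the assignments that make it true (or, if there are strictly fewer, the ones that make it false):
is false only for:
  q=True, y=True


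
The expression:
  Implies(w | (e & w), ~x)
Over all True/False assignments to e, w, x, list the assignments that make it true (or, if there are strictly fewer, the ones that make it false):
is false only for:
  e=False, w=True, x=True;
  e=True, w=True, x=True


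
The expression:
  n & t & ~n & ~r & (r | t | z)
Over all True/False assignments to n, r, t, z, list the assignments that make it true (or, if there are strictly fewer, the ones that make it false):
is never true.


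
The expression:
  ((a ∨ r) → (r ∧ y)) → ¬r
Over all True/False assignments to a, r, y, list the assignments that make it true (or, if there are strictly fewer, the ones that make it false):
is false only for:
  a=False, r=True, y=True;
  a=True, r=True, y=True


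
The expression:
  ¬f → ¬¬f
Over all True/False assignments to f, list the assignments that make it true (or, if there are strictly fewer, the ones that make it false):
is true only for:
  f=True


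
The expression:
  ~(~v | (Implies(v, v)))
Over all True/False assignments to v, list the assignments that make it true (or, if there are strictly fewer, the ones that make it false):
is never true.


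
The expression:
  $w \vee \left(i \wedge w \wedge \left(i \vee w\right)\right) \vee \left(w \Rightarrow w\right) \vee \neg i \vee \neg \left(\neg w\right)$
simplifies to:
$\text{True}$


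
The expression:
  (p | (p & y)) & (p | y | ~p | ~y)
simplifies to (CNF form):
p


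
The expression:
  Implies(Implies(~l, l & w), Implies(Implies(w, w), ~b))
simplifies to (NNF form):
~b | ~l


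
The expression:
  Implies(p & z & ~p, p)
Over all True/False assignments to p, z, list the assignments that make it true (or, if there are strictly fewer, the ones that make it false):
is always true.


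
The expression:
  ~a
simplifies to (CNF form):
~a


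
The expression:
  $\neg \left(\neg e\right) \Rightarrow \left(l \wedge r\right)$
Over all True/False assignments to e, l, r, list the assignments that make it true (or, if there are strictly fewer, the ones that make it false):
is false only for:
  e=True, l=False, r=False;
  e=True, l=False, r=True;
  e=True, l=True, r=False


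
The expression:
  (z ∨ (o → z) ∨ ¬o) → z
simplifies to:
o ∨ z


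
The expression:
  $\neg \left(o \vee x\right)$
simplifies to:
$\neg o \wedge \neg x$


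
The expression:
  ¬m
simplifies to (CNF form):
¬m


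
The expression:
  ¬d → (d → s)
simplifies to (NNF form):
True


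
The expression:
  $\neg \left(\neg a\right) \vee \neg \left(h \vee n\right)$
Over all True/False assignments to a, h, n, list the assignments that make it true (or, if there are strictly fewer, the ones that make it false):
is false only for:
  a=False, h=False, n=True;
  a=False, h=True, n=False;
  a=False, h=True, n=True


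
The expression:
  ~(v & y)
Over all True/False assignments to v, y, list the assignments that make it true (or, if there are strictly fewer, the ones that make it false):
is false only for:
  v=True, y=True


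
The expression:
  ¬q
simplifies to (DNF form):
¬q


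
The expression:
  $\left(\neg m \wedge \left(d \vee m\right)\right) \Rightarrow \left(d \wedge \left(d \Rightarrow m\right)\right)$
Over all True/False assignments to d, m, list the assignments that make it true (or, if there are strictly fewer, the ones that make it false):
is false only for:
  d=True, m=False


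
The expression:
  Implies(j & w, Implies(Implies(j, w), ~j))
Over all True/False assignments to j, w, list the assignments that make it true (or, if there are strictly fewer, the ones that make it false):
is false only for:
  j=True, w=True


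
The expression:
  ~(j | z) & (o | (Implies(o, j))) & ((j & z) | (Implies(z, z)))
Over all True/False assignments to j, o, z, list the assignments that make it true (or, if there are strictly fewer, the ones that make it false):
is true only for:
  j=False, o=False, z=False;
  j=False, o=True, z=False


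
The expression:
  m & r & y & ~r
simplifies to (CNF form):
False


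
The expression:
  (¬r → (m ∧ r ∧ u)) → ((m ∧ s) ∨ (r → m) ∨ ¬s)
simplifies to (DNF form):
m ∨ ¬r ∨ ¬s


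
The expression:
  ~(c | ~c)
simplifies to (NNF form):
False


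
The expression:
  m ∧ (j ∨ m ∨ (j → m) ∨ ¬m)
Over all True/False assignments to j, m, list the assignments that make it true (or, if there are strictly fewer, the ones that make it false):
is true only for:
  j=False, m=True;
  j=True, m=True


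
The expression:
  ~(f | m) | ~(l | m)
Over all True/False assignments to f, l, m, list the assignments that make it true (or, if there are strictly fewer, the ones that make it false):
is true only for:
  f=False, l=False, m=False;
  f=False, l=True, m=False;
  f=True, l=False, m=False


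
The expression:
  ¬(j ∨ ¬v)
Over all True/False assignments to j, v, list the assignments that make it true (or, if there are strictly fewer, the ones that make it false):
is true only for:
  j=False, v=True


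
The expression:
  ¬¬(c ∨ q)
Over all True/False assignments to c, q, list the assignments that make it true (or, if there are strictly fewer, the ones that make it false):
is false only for:
  c=False, q=False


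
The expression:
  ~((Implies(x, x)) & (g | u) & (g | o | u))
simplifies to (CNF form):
~g & ~u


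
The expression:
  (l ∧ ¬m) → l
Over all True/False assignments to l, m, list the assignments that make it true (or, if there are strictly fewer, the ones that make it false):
is always true.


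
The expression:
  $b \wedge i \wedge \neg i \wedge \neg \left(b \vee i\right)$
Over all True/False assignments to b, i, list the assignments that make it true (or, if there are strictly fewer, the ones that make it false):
is never true.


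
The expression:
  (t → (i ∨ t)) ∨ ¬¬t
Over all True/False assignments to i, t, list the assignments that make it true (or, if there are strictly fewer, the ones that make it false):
is always true.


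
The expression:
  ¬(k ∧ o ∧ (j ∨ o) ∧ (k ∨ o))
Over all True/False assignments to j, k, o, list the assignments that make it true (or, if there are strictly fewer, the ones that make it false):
is false only for:
  j=False, k=True, o=True;
  j=True, k=True, o=True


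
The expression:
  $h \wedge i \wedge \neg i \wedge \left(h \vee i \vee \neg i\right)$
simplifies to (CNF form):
$\text{False}$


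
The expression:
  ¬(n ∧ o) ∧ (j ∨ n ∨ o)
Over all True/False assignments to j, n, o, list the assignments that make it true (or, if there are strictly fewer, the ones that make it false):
is false only for:
  j=False, n=False, o=False;
  j=False, n=True, o=True;
  j=True, n=True, o=True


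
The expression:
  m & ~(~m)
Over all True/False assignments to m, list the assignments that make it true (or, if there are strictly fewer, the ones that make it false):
is true only for:
  m=True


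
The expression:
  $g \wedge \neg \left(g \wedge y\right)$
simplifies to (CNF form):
$g \wedge \neg y$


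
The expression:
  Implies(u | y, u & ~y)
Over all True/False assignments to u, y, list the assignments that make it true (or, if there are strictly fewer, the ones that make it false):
is true only for:
  u=False, y=False;
  u=True, y=False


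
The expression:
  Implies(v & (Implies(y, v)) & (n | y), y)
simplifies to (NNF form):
y | ~n | ~v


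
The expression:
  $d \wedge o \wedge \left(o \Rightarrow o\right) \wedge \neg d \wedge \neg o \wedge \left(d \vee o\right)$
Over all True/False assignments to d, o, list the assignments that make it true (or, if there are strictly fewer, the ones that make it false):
is never true.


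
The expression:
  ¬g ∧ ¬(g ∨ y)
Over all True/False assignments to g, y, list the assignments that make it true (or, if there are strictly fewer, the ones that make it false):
is true only for:
  g=False, y=False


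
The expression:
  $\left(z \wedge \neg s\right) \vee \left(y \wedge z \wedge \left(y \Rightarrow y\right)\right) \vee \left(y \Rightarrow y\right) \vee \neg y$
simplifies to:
$\text{True}$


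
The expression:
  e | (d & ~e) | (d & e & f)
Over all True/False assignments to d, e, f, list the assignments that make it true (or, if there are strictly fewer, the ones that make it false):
is false only for:
  d=False, e=False, f=False;
  d=False, e=False, f=True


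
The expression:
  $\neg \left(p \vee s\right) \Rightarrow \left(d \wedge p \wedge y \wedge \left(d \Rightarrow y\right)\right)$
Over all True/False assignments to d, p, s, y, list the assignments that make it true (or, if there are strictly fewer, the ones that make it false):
is false only for:
  d=False, p=False, s=False, y=False;
  d=False, p=False, s=False, y=True;
  d=True, p=False, s=False, y=False;
  d=True, p=False, s=False, y=True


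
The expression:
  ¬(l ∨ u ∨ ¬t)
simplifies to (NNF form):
t ∧ ¬l ∧ ¬u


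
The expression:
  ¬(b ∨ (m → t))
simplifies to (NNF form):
m ∧ ¬b ∧ ¬t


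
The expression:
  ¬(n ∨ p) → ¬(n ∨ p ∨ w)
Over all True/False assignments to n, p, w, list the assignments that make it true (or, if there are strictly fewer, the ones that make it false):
is false only for:
  n=False, p=False, w=True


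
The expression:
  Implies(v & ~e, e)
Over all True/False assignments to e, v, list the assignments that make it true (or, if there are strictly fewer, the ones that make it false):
is false only for:
  e=False, v=True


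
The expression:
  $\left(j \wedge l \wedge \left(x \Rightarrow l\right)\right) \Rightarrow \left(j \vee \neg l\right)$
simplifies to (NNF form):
$\text{True}$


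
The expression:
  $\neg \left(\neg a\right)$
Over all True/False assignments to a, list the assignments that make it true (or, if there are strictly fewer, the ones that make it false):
is true only for:
  a=True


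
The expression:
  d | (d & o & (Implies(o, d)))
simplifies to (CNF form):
d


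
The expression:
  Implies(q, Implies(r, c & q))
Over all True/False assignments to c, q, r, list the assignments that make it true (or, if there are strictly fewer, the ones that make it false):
is false only for:
  c=False, q=True, r=True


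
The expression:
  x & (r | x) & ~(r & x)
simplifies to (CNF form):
x & ~r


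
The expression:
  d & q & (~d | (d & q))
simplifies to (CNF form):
d & q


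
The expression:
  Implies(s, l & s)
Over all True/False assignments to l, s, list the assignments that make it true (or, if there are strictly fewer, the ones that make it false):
is false only for:
  l=False, s=True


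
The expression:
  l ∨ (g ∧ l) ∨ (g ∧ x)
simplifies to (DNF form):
l ∨ (g ∧ x)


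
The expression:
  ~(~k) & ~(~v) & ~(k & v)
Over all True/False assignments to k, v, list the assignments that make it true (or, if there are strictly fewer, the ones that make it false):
is never true.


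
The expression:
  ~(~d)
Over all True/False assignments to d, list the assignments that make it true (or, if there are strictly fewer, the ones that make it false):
is true only for:
  d=True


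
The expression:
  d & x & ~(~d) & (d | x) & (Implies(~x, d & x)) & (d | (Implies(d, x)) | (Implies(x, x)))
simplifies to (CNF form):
d & x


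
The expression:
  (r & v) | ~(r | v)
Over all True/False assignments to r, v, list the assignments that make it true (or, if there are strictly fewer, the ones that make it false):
is true only for:
  r=False, v=False;
  r=True, v=True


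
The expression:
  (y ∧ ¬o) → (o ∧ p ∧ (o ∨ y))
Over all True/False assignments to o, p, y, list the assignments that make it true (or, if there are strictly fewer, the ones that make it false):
is false only for:
  o=False, p=False, y=True;
  o=False, p=True, y=True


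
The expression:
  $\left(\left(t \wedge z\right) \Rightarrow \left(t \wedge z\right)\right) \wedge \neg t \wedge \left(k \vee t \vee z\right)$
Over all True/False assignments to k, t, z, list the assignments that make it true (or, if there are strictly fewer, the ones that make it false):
is true only for:
  k=False, t=False, z=True;
  k=True, t=False, z=False;
  k=True, t=False, z=True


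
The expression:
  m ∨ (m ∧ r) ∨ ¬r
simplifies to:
m ∨ ¬r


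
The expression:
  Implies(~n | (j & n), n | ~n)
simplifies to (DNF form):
True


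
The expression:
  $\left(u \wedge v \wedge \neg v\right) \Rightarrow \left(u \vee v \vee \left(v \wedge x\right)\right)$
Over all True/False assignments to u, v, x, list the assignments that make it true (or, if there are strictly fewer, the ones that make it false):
is always true.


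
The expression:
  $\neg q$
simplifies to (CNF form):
$\neg q$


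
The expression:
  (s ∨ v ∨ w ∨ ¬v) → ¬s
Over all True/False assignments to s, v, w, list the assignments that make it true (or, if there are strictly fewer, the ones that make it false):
is true only for:
  s=False, v=False, w=False;
  s=False, v=False, w=True;
  s=False, v=True, w=False;
  s=False, v=True, w=True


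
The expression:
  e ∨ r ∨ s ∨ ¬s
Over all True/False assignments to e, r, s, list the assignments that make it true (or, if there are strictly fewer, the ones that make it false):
is always true.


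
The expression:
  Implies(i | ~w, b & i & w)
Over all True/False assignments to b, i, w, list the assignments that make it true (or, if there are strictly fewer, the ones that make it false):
is true only for:
  b=False, i=False, w=True;
  b=True, i=False, w=True;
  b=True, i=True, w=True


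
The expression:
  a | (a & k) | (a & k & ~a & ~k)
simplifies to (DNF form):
a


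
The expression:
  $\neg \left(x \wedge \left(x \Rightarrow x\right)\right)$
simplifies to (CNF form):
$\neg x$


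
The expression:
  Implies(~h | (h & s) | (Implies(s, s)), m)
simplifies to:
m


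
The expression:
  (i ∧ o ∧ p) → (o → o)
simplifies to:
True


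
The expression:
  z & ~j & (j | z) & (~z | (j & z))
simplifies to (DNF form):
False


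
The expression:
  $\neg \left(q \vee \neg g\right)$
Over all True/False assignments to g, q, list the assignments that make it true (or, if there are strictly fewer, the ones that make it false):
is true only for:
  g=True, q=False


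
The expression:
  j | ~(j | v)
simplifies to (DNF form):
j | ~v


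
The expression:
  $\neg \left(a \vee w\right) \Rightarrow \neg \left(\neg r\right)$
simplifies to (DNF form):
$a \vee r \vee w$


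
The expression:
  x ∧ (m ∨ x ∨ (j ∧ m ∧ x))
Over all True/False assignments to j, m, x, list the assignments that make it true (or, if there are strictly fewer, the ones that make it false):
is true only for:
  j=False, m=False, x=True;
  j=False, m=True, x=True;
  j=True, m=False, x=True;
  j=True, m=True, x=True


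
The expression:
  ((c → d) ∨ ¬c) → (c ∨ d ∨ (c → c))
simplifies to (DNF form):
True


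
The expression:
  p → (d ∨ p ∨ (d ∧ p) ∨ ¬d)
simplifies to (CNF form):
True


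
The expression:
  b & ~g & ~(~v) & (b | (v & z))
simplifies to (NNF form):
b & v & ~g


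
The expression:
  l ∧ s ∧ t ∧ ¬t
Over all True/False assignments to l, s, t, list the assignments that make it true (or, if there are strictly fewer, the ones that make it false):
is never true.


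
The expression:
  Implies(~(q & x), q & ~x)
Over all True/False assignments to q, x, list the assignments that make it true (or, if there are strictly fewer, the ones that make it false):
is true only for:
  q=True, x=False;
  q=True, x=True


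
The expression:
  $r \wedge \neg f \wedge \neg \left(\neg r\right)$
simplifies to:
$r \wedge \neg f$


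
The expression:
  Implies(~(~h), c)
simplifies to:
c | ~h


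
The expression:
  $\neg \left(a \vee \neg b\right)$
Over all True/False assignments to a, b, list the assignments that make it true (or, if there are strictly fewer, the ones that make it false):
is true only for:
  a=False, b=True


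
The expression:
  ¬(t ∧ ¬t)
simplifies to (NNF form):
True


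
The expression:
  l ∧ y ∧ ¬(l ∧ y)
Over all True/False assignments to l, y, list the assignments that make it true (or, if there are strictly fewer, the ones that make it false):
is never true.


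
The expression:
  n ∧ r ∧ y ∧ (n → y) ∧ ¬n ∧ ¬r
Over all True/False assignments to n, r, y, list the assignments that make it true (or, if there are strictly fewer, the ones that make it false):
is never true.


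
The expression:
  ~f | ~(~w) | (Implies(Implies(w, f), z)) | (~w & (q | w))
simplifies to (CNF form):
q | w | z | ~f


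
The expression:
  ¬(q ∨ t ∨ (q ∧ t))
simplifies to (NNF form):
¬q ∧ ¬t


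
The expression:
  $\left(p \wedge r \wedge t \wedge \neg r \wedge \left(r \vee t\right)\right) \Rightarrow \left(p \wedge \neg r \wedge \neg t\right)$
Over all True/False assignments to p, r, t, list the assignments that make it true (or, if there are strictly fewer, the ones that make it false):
is always true.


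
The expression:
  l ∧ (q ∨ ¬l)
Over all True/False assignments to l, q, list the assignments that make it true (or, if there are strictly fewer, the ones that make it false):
is true only for:
  l=True, q=True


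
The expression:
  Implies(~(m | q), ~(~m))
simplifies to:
m | q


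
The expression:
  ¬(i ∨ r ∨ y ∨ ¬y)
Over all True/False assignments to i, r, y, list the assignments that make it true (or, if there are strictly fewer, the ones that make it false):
is never true.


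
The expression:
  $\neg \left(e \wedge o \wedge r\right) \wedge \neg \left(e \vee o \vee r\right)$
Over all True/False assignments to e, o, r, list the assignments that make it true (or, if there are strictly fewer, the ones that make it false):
is true only for:
  e=False, o=False, r=False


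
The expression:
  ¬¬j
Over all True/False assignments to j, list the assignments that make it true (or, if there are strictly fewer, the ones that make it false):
is true only for:
  j=True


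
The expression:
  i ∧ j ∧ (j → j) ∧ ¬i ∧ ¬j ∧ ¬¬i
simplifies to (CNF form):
False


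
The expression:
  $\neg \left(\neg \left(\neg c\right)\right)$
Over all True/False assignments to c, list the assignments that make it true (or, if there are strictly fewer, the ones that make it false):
is true only for:
  c=False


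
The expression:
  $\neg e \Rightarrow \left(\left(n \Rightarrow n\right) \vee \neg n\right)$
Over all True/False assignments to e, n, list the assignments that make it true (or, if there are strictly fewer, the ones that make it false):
is always true.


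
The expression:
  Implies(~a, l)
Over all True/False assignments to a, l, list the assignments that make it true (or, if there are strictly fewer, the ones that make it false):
is false only for:
  a=False, l=False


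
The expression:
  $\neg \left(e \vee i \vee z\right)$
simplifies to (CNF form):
$\neg e \wedge \neg i \wedge \neg z$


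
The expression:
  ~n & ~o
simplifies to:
~n & ~o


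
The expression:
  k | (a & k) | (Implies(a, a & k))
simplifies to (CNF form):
k | ~a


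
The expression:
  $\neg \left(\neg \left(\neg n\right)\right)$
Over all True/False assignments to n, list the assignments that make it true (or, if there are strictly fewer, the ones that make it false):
is true only for:
  n=False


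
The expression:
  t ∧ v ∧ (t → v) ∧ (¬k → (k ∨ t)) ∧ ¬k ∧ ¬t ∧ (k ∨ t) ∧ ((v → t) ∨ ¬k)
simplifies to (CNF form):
False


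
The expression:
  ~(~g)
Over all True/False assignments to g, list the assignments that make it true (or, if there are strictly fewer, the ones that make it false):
is true only for:
  g=True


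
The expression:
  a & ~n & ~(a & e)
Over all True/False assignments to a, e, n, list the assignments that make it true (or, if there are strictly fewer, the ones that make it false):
is true only for:
  a=True, e=False, n=False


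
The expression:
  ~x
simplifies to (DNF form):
~x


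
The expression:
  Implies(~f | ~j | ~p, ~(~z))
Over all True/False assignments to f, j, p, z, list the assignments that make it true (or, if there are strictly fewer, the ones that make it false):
is false only for:
  f=False, j=False, p=False, z=False;
  f=False, j=False, p=True, z=False;
  f=False, j=True, p=False, z=False;
  f=False, j=True, p=True, z=False;
  f=True, j=False, p=False, z=False;
  f=True, j=False, p=True, z=False;
  f=True, j=True, p=False, z=False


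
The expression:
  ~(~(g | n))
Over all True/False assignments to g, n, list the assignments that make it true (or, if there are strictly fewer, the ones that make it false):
is false only for:
  g=False, n=False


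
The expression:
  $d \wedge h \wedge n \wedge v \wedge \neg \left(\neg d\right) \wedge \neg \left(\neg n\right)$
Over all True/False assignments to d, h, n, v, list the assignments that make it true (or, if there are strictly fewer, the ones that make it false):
is true only for:
  d=True, h=True, n=True, v=True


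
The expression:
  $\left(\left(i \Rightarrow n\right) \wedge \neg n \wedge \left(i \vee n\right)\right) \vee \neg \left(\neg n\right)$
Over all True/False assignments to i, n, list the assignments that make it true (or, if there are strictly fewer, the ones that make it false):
is true only for:
  i=False, n=True;
  i=True, n=True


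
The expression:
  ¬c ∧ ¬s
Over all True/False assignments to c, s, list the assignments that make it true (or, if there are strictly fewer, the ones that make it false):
is true only for:
  c=False, s=False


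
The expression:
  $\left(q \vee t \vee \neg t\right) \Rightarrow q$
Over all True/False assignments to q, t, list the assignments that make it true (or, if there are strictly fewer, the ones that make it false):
is true only for:
  q=True, t=False;
  q=True, t=True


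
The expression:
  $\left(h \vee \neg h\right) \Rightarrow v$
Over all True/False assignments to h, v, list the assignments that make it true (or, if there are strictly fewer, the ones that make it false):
is true only for:
  h=False, v=True;
  h=True, v=True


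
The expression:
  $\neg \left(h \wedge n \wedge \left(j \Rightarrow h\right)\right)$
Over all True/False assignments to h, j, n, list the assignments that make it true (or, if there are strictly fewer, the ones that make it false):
is false only for:
  h=True, j=False, n=True;
  h=True, j=True, n=True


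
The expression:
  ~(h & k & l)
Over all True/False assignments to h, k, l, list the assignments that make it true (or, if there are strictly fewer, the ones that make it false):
is false only for:
  h=True, k=True, l=True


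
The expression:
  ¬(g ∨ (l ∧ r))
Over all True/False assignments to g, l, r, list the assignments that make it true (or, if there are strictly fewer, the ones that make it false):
is true only for:
  g=False, l=False, r=False;
  g=False, l=False, r=True;
  g=False, l=True, r=False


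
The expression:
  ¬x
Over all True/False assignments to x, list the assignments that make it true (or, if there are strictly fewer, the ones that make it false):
is true only for:
  x=False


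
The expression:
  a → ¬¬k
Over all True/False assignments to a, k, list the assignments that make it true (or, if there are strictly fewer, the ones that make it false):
is false only for:
  a=True, k=False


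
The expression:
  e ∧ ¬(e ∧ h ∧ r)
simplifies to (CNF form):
e ∧ (¬h ∨ ¬r)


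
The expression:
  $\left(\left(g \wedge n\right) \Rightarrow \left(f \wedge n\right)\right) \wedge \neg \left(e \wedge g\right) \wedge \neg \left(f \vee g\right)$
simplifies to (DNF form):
$\neg f \wedge \neg g$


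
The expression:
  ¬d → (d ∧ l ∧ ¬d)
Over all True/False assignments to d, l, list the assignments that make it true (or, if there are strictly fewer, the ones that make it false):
is true only for:
  d=True, l=False;
  d=True, l=True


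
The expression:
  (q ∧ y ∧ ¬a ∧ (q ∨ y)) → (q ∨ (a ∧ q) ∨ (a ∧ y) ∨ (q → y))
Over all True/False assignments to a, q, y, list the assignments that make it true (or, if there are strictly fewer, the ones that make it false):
is always true.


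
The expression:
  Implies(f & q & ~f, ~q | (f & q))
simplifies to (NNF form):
True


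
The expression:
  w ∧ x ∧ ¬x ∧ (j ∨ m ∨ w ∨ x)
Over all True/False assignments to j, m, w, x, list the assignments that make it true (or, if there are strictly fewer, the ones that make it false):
is never true.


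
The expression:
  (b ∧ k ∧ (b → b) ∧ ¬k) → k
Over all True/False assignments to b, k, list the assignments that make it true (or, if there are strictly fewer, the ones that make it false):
is always true.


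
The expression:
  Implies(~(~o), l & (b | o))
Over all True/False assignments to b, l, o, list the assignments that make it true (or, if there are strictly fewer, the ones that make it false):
is false only for:
  b=False, l=False, o=True;
  b=True, l=False, o=True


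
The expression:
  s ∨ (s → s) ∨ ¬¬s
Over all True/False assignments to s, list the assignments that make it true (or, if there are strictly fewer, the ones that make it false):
is always true.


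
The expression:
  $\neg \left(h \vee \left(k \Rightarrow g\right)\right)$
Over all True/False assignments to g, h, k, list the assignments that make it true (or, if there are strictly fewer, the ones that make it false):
is true only for:
  g=False, h=False, k=True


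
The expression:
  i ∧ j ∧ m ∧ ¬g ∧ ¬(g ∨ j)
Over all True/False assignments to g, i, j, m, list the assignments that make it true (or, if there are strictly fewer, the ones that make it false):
is never true.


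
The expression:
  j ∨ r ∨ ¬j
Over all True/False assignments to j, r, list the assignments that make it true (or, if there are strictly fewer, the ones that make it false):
is always true.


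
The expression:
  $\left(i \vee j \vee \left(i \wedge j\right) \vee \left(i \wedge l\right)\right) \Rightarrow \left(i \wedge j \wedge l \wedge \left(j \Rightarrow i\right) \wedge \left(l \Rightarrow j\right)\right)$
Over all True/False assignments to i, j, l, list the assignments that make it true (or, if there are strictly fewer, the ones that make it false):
is true only for:
  i=False, j=False, l=False;
  i=False, j=False, l=True;
  i=True, j=True, l=True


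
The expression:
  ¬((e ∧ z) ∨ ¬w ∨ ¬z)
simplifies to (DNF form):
w ∧ z ∧ ¬e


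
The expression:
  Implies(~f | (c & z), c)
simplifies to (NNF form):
c | f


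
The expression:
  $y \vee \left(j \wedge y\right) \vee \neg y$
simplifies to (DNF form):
$\text{True}$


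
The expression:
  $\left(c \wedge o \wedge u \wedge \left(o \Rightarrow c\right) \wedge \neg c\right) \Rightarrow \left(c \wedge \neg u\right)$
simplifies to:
$\text{True}$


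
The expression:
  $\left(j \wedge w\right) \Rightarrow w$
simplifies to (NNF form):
$\text{True}$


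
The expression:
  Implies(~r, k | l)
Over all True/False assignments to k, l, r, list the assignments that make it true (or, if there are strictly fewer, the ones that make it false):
is false only for:
  k=False, l=False, r=False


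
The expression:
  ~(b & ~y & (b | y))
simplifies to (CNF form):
y | ~b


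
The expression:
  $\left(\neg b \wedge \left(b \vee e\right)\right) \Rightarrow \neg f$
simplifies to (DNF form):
$b \vee \neg e \vee \neg f$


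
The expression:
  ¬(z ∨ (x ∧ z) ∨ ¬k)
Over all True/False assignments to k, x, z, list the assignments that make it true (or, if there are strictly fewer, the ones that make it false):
is true only for:
  k=True, x=False, z=False;
  k=True, x=True, z=False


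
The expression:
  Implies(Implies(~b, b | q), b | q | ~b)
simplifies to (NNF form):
True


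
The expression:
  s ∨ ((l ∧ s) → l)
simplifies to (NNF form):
True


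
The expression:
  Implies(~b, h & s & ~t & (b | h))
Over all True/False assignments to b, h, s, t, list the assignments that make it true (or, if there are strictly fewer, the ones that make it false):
is false only for:
  b=False, h=False, s=False, t=False;
  b=False, h=False, s=False, t=True;
  b=False, h=False, s=True, t=False;
  b=False, h=False, s=True, t=True;
  b=False, h=True, s=False, t=False;
  b=False, h=True, s=False, t=True;
  b=False, h=True, s=True, t=True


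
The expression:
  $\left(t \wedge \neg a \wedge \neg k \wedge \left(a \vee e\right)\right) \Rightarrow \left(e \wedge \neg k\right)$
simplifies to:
$\text{True}$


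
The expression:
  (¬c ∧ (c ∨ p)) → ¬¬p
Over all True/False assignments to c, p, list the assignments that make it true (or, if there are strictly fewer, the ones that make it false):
is always true.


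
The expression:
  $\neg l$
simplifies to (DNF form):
$\neg l$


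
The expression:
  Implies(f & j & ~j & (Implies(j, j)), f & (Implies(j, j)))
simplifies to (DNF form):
True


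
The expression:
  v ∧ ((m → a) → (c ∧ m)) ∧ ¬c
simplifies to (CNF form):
m ∧ v ∧ ¬a ∧ ¬c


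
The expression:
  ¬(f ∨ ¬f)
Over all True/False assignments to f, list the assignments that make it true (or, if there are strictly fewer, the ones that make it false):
is never true.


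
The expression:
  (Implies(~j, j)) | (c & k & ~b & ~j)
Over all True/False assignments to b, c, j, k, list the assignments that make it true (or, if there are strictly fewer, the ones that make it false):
is false only for:
  b=False, c=False, j=False, k=False;
  b=False, c=False, j=False, k=True;
  b=False, c=True, j=False, k=False;
  b=True, c=False, j=False, k=False;
  b=True, c=False, j=False, k=True;
  b=True, c=True, j=False, k=False;
  b=True, c=True, j=False, k=True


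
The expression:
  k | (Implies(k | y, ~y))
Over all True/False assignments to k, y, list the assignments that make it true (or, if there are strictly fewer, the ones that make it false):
is false only for:
  k=False, y=True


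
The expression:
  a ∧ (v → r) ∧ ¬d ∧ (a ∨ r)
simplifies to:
a ∧ ¬d ∧ (r ∨ ¬v)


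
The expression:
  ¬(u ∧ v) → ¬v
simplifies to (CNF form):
u ∨ ¬v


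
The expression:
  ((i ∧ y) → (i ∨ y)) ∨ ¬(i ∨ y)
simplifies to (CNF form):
True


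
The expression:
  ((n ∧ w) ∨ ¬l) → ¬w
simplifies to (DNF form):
(l ∧ ¬n) ∨ ¬w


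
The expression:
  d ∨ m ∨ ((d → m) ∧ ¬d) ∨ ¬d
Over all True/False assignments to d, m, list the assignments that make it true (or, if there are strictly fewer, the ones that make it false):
is always true.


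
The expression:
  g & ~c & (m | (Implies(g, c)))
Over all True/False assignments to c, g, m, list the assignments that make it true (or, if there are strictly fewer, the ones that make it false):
is true only for:
  c=False, g=True, m=True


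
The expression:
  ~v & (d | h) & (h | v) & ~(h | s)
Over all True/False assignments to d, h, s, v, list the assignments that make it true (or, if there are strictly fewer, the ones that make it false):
is never true.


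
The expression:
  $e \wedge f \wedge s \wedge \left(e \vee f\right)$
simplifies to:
$e \wedge f \wedge s$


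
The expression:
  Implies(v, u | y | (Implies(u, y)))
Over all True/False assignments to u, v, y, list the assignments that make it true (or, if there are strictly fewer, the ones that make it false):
is always true.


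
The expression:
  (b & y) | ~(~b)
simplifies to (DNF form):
b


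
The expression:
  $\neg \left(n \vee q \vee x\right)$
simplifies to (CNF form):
$\neg n \wedge \neg q \wedge \neg x$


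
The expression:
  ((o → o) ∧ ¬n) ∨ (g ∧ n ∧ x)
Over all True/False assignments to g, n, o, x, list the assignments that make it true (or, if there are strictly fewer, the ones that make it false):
is false only for:
  g=False, n=True, o=False, x=False;
  g=False, n=True, o=False, x=True;
  g=False, n=True, o=True, x=False;
  g=False, n=True, o=True, x=True;
  g=True, n=True, o=False, x=False;
  g=True, n=True, o=True, x=False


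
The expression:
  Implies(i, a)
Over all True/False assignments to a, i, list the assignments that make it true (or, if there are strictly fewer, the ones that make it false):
is false only for:
  a=False, i=True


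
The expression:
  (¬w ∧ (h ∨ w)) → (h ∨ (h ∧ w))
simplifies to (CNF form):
True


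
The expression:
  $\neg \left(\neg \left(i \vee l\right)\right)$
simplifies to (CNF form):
$i \vee l$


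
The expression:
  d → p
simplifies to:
p ∨ ¬d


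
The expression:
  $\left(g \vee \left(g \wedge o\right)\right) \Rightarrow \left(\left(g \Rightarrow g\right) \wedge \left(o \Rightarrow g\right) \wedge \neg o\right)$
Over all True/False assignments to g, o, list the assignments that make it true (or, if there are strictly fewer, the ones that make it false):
is false only for:
  g=True, o=True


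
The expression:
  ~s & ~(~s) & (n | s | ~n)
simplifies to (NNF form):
False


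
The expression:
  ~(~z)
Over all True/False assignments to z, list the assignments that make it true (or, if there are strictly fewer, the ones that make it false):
is true only for:
  z=True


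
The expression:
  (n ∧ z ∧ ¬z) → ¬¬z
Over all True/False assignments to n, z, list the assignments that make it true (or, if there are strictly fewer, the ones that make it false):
is always true.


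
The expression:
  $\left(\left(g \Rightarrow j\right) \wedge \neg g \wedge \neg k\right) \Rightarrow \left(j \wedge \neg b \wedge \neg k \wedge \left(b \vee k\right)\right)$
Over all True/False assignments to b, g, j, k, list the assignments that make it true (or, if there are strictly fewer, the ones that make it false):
is false only for:
  b=False, g=False, j=False, k=False;
  b=False, g=False, j=True, k=False;
  b=True, g=False, j=False, k=False;
  b=True, g=False, j=True, k=False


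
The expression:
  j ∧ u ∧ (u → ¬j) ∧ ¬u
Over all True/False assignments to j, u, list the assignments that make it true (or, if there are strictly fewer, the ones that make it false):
is never true.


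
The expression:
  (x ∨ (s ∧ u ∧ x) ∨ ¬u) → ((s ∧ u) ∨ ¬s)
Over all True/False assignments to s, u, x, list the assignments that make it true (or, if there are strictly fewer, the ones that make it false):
is false only for:
  s=True, u=False, x=False;
  s=True, u=False, x=True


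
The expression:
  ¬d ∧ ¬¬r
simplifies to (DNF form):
r ∧ ¬d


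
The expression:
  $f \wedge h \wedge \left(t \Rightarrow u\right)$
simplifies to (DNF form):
$\left(f \wedge h \wedge u\right) \vee \left(f \wedge h \wedge \neg t\right)$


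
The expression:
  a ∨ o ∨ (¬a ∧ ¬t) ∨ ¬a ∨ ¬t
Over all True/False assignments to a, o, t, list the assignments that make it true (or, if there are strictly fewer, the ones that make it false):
is always true.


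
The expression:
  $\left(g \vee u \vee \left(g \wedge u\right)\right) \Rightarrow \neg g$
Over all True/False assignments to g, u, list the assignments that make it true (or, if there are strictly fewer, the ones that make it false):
is true only for:
  g=False, u=False;
  g=False, u=True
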